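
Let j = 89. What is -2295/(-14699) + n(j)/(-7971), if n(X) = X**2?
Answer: -98137334/117165729 ≈ -0.83759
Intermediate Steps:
-2295/(-14699) + n(j)/(-7971) = -2295/(-14699) + 89**2/(-7971) = -2295*(-1/14699) + 7921*(-1/7971) = 2295/14699 - 7921/7971 = -98137334/117165729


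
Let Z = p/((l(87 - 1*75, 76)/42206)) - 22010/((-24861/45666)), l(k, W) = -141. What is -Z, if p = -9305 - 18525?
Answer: -208108343240/24861 ≈ -8.3709e+6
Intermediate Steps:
p = -27830
Z = 208108343240/24861 (Z = -27830/((-141/42206)) - 22010/((-24861/45666)) = -27830/((-141*1/42206)) - 22010/((-24861*1/45666)) = -27830/(-3/898) - 22010/(-8287/15222) = -27830*(-898/3) - 22010*(-15222/8287) = 24991340/3 + 335036220/8287 = 208108343240/24861 ≈ 8.3709e+6)
-Z = -1*208108343240/24861 = -208108343240/24861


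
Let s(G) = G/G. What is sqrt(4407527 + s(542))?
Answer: 2*sqrt(1101882) ≈ 2099.4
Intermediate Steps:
s(G) = 1
sqrt(4407527 + s(542)) = sqrt(4407527 + 1) = sqrt(4407528) = 2*sqrt(1101882)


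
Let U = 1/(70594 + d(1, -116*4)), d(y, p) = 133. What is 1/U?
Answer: 70727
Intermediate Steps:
U = 1/70727 (U = 1/(70594 + 133) = 1/70727 ≈ 1.4139e-5)
1/U = 1/(1/70727) = 70727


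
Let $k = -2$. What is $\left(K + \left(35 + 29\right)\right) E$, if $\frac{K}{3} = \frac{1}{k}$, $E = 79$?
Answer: $\frac{9875}{2} \approx 4937.5$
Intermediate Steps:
$K = - \frac{3}{2}$ ($K = \frac{3}{-2} = 3 \left(- \frac{1}{2}\right) = - \frac{3}{2} \approx -1.5$)
$\left(K + \left(35 + 29\right)\right) E = \left(- \frac{3}{2} + \left(35 + 29\right)\right) 79 = \left(- \frac{3}{2} + 64\right) 79 = \frac{125}{2} \cdot 79 = \frac{9875}{2}$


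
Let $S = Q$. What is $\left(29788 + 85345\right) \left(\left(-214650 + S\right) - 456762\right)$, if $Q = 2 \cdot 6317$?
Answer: $-75847087474$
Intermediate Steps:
$Q = 12634$
$S = 12634$
$\left(29788 + 85345\right) \left(\left(-214650 + S\right) - 456762\right) = \left(29788 + 85345\right) \left(\left(-214650 + 12634\right) - 456762\right) = 115133 \left(-202016 - 456762\right) = 115133 \left(-658778\right) = -75847087474$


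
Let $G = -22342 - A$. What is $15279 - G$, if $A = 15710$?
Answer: $53331$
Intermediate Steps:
$G = -38052$ ($G = -22342 - 15710 = -38052$)
$15279 - G = 15279 - -38052 = 15279 + 38052 = 53331$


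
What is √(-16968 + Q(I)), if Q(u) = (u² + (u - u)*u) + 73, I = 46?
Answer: I*√14779 ≈ 121.57*I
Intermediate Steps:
Q(u) = 73 + u² (Q(u) = (u² + 0*u) + 73 = (u² + 0) + 73 = u² + 73 = 73 + u²)
√(-16968 + Q(I)) = √(-16968 + (73 + 46²)) = √(-16968 + (73 + 2116)) = √(-16968 + 2189) = √(-14779) = I*√14779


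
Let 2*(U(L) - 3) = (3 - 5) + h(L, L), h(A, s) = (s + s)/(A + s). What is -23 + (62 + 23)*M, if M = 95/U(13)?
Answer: 3207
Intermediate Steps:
h(A, s) = 2*s/(A + s) (h(A, s) = (2*s)/(A + s) = 2*s/(A + s))
U(L) = 5/2 (U(L) = 3 + ((3 - 5) + 2*L/(L + L))/2 = 3 + (-2 + 2*L/((2*L)))/2 = 3 + (-2 + 2*L*(1/(2*L)))/2 = 3 + (-2 + 1)/2 = 3 + (½)*(-1) = 3 - ½ = 5/2)
M = 38 (M = 95/(5/2) = 95*(⅖) = 38)
-23 + (62 + 23)*M = -23 + (62 + 23)*38 = -23 + 85*38 = -23 + 3230 = 3207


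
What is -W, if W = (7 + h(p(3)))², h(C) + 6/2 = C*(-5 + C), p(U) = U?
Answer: -4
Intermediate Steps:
h(C) = -3 + C*(-5 + C)
W = 4 (W = (7 + (-3 + 3² - 5*3))² = (7 + (-3 + 9 - 15))² = (7 - 9)² = (-2)² = 4)
-W = -1*4 = -4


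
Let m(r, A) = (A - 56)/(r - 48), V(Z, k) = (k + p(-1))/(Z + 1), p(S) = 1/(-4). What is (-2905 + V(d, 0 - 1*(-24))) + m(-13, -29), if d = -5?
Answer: -2839715/976 ≈ -2909.5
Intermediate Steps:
p(S) = -¼
V(Z, k) = (-¼ + k)/(1 + Z) (V(Z, k) = (k - ¼)/(Z + 1) = (-¼ + k)/(1 + Z))
m(r, A) = (-56 + A)/(-48 + r)
(-2905 + V(d, 0 - 1*(-24))) + m(-13, -29) = (-2905 + (-¼ + (0 - 1*(-24)))/(1 - 5)) + (-56 - 29)/(-48 - 13) = (-2905 + (-¼ + (0 + 24))/(-4)) - 85/(-61) = (-2905 - (-¼ + 24)/4) - 1/61*(-85) = (-2905 - ¼*95/4) + 85/61 = (-2905 - 95/16) + 85/61 = -46575/16 + 85/61 = -2839715/976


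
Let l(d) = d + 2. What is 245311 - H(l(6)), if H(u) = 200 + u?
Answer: 245103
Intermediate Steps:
l(d) = 2 + d
245311 - H(l(6)) = 245311 - (200 + (2 + 6)) = 245311 - (200 + 8) = 245311 - 1*208 = 245311 - 208 = 245103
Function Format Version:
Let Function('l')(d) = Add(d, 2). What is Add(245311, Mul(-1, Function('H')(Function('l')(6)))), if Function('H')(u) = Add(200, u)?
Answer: 245103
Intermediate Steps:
Function('l')(d) = Add(2, d)
Add(245311, Mul(-1, Function('H')(Function('l')(6)))) = Add(245311, Mul(-1, Add(200, Add(2, 6)))) = Add(245311, Mul(-1, Add(200, 8))) = Add(245311, Mul(-1, 208)) = Add(245311, -208) = 245103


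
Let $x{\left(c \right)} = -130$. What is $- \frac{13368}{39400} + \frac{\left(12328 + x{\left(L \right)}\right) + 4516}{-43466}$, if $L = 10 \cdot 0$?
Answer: $- \frac{77474068}{107035025} \approx -0.72382$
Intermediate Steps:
$L = 0$
$- \frac{13368}{39400} + \frac{\left(12328 + x{\left(L \right)}\right) + 4516}{-43466} = - \frac{13368}{39400} + \frac{\left(12328 - 130\right) + 4516}{-43466} = \left(-13368\right) \frac{1}{39400} + \left(12198 + 4516\right) \left(- \frac{1}{43466}\right) = - \frac{1671}{4925} + 16714 \left(- \frac{1}{43466}\right) = - \frac{1671}{4925} - \frac{8357}{21733} = - \frac{77474068}{107035025}$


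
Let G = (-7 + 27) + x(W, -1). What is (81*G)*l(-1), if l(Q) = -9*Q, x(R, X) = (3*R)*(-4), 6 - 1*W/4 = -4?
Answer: -335340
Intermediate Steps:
W = 40 (W = 24 - 4*(-4) = 24 + 16 = 40)
x(R, X) = -12*R
G = -460 (G = (-7 + 27) - 12*40 = 20 - 480 = -460)
(81*G)*l(-1) = (81*(-460))*(-9*(-1)) = -37260*9 = -335340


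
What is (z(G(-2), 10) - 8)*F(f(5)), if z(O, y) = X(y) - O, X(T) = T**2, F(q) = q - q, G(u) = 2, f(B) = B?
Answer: 0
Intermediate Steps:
F(q) = 0
z(O, y) = y**2 - O
(z(G(-2), 10) - 8)*F(f(5)) = ((10**2 - 1*2) - 8)*0 = ((100 - 2) - 8)*0 = (98 - 8)*0 = 90*0 = 0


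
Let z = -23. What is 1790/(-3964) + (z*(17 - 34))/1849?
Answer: -879893/3664718 ≈ -0.24010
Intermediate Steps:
1790/(-3964) + (z*(17 - 34))/1849 = 1790/(-3964) - 23*(17 - 34)/1849 = 1790*(-1/3964) - 23*(-17)*(1/1849) = -895/1982 + 391*(1/1849) = -895/1982 + 391/1849 = -879893/3664718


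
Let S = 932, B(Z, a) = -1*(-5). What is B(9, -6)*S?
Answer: 4660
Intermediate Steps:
B(Z, a) = 5
B(9, -6)*S = 5*932 = 4660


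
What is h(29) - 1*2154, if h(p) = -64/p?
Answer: -62530/29 ≈ -2156.2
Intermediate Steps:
h(29) - 1*2154 = -64/29 - 1*2154 = -64*1/29 - 2154 = -64/29 - 2154 = -62530/29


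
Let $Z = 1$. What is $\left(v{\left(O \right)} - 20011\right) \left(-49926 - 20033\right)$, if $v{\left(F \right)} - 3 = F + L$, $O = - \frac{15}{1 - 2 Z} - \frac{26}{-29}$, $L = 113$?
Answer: $\frac{40330943746}{29} \approx 1.3907 \cdot 10^{9}$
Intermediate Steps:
$O = \frac{461}{29}$ ($O = - \frac{15}{1 - 2} - \frac{26}{-29} = - \frac{15}{1 - 2} - - \frac{26}{29} = - \frac{15}{-1} + \frac{26}{29} = \left(-15\right) \left(-1\right) + \frac{26}{29} = 15 + \frac{26}{29} = \frac{461}{29} \approx 15.897$)
$v{\left(F \right)} = 116 + F$ ($v{\left(F \right)} = 3 + \left(F + 113\right) = 3 + \left(113 + F\right) = 116 + F$)
$\left(v{\left(O \right)} - 20011\right) \left(-49926 - 20033\right) = \left(\left(116 + \frac{461}{29}\right) - 20011\right) \left(-49926 - 20033\right) = \left(\frac{3825}{29} - 20011\right) \left(-69959\right) = \left(- \frac{576494}{29}\right) \left(-69959\right) = \frac{40330943746}{29}$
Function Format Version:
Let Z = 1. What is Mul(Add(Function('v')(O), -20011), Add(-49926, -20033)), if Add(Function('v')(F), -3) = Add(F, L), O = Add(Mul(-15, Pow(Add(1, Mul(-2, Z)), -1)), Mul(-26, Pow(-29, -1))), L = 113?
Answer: Rational(40330943746, 29) ≈ 1.3907e+9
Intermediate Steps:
O = Rational(461, 29) (O = Add(Mul(-15, Pow(Add(1, Mul(-2, 1)), -1)), Mul(-26, Pow(-29, -1))) = Add(Mul(-15, Pow(Add(1, -2), -1)), Mul(-26, Rational(-1, 29))) = Add(Mul(-15, Pow(-1, -1)), Rational(26, 29)) = Add(Mul(-15, -1), Rational(26, 29)) = Add(15, Rational(26, 29)) = Rational(461, 29) ≈ 15.897)
Function('v')(F) = Add(116, F) (Function('v')(F) = Add(3, Add(F, 113)) = Add(3, Add(113, F)) = Add(116, F))
Mul(Add(Function('v')(O), -20011), Add(-49926, -20033)) = Mul(Add(Add(116, Rational(461, 29)), -20011), Add(-49926, -20033)) = Mul(Add(Rational(3825, 29), -20011), -69959) = Mul(Rational(-576494, 29), -69959) = Rational(40330943746, 29)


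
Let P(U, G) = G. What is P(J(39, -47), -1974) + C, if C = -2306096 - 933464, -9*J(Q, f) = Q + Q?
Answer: -3241534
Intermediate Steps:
J(Q, f) = -2*Q/9 (J(Q, f) = -(Q + Q)/9 = -2*Q/9)
C = -3239560
P(J(39, -47), -1974) + C = -1974 - 3239560 = -3241534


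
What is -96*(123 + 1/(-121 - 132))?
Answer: -2987328/253 ≈ -11808.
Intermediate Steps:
-96*(123 + 1/(-121 - 132)) = -96*(123 + 1/(-253)) = -96*(123 - 1/253) = -96*31118/253 = -2987328/253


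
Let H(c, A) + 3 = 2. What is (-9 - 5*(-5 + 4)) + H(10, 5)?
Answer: -5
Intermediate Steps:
H(c, A) = -1 (H(c, A) = -3 + 2 = -1)
(-9 - 5*(-5 + 4)) + H(10, 5) = (-9 - 5*(-5 + 4)) - 1 = (-9 - 5*(-1)) - 1 = (-9 + 5) - 1 = -4 - 1 = -5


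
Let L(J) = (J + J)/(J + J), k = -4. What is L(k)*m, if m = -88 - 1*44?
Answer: -132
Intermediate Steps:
m = -132 (m = -88 - 44 = -132)
L(J) = 1 (L(J) = (2*J)/((2*J)) = (2*J)*(1/(2*J)) = 1)
L(k)*m = 1*(-132) = -132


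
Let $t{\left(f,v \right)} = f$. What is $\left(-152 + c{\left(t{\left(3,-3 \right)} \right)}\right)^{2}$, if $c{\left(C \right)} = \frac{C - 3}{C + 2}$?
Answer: $23104$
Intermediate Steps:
$c{\left(C \right)} = \frac{-3 + C}{2 + C}$
$\left(-152 + c{\left(t{\left(3,-3 \right)} \right)}\right)^{2} = \left(-152 + \frac{-3 + 3}{2 + 3}\right)^{2} = \left(-152 + \frac{1}{5} \cdot 0\right)^{2} = \left(-152 + 0\right)^{2} = \left(-152\right)^{2} = 23104$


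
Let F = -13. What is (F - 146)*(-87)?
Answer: 13833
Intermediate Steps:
(F - 146)*(-87) = (-13 - 146)*(-87) = -159*(-87) = 13833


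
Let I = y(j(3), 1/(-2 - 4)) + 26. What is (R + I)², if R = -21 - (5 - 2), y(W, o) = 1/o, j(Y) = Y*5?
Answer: 16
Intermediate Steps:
j(Y) = 5*Y
R = -24 (R = -21 - 1*3 = -21 - 3 = -24)
I = 20 (I = 1/(1/(-2 - 4)) + 26 = 1/(1/(-6)) + 26 = 1/(-⅙) + 26 = -6 + 26 = 20)
(R + I)² = (-24 + 20)² = (-4)² = 16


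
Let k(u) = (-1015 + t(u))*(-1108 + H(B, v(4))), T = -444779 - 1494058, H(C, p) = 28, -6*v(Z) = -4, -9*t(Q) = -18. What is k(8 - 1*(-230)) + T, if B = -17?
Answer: -844797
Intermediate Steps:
t(Q) = 2 (t(Q) = -1/9*(-18) = 2)
v(Z) = 2/3 (v(Z) = -1/6*(-4) = 2/3)
T = -1938837
k(u) = 1094040 (k(u) = (-1015 + 2)*(-1108 + 28) = -1013*(-1080) = 1094040)
k(8 - 1*(-230)) + T = 1094040 - 1938837 = -844797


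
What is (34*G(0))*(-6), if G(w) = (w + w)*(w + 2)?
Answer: 0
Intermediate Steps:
G(w) = 2*w*(2 + w) (G(w) = (2*w)*(2 + w) = 2*w*(2 + w))
(34*G(0))*(-6) = (34*(2*0*(2 + 0)))*(-6) = (34*(2*0*2))*(-6) = (34*0)*(-6) = 0*(-6) = 0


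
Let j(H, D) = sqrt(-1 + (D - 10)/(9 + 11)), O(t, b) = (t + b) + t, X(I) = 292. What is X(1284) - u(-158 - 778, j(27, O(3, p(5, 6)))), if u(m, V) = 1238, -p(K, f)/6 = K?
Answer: -946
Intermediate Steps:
p(K, f) = -6*K
O(t, b) = b + 2*t (O(t, b) = (b + t) + t = b + 2*t)
j(H, D) = sqrt(-3/2 + D/20) (j(H, D) = sqrt(-1 + (-10 + D)/20) = sqrt(-1 + (-10 + D)*(1/20)) = sqrt(-1 + (-1/2 + D/20)) = sqrt(-3/2 + D/20))
X(1284) - u(-158 - 778, j(27, O(3, p(5, 6)))) = 292 - 1*1238 = 292 - 1238 = -946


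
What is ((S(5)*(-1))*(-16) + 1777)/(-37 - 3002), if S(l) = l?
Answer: -619/1013 ≈ -0.61106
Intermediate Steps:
((S(5)*(-1))*(-16) + 1777)/(-37 - 3002) = ((5*(-1))*(-16) + 1777)/(-37 - 3002) = (-5*(-16) + 1777)/(-3039) = (80 + 1777)*(-1/3039) = 1857*(-1/3039) = -619/1013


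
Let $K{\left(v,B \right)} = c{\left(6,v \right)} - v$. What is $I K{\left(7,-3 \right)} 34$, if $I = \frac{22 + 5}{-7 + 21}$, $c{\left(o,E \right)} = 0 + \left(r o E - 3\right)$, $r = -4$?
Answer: $- \frac{81702}{7} \approx -11672.0$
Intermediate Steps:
$c{\left(o,E \right)} = -3 - 4 E o$ ($c{\left(o,E \right)} = 0 + \left(- 4 o E - 3\right) = 0 - \left(3 + 4 E o\right) = -3 - 4 E o$)
$K{\left(v,B \right)} = -3 - 25 v$ ($K{\left(v,B \right)} = \left(-3 - 4 v 6\right) - v = \left(-3 - 24 v\right) - v = -3 - 25 v$)
$I = \frac{27}{14} \approx 1.9286$
$I K{\left(7,-3 \right)} 34 = \frac{27 \left(-3 - 175\right)}{14} \cdot 34 = \frac{27}{14} \left(-178\right) 34 = \left(- \frac{2403}{7}\right) 34 = - \frac{81702}{7}$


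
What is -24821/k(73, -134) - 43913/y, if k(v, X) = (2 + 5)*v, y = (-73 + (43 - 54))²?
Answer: -28225217/515088 ≈ -54.797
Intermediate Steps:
y = 7056 (y = (-73 - 11)² = (-84)² = 7056)
k(v, X) = 7*v
-24821/k(73, -134) - 43913/y = -24821/(7*73) - 43913/7056 = -24821/511 - 43913*1/7056 = -24821*1/511 - 43913/7056 = -24821/511 - 43913/7056 = -28225217/515088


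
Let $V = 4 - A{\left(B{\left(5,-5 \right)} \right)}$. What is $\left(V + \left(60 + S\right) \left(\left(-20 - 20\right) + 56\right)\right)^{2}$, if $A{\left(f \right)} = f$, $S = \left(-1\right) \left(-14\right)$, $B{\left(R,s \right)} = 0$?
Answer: $1411344$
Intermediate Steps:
$S = 14$
$V = 4$ ($V = 4 - 0 = 4 + 0 = 4$)
$\left(V + \left(60 + S\right) \left(\left(-20 - 20\right) + 56\right)\right)^{2} = \left(4 + \left(60 + 14\right) \left(\left(-20 - 20\right) + 56\right)\right)^{2} = \left(4 + 74 \left(\left(-20 - 20\right) + 56\right)\right)^{2} = \left(4 + 74 \left(-40 + 56\right)\right)^{2} = \left(4 + 74 \cdot 16\right)^{2} = \left(4 + 1184\right)^{2} = 1188^{2} = 1411344$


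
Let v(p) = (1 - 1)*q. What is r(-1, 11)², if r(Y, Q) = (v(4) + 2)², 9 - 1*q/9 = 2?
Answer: 16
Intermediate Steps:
q = 63 (q = 81 - 9*2 = 81 - 18 = 63)
v(p) = 0 (v(p) = (1 - 1)*63 = 0*63 = 0)
r(Y, Q) = 4 (r(Y, Q) = (0 + 2)² = 2² = 4)
r(-1, 11)² = 4² = 16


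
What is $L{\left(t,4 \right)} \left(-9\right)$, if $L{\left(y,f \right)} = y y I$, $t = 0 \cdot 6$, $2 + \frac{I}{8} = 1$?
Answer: $0$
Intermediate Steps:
$I = -8$ ($I = -16 + 8 \cdot 1 = -16 + 8 = -8$)
$t = 0$
$L{\left(y,f \right)} = - 8 y^{2}$ ($L{\left(y,f \right)} = y y \left(-8\right) = y^{2} \left(-8\right) = - 8 y^{2}$)
$L{\left(t,4 \right)} \left(-9\right) = - 8 \cdot 0^{2} \left(-9\right) = \left(-8\right) 0 \left(-9\right) = 0 \left(-9\right) = 0$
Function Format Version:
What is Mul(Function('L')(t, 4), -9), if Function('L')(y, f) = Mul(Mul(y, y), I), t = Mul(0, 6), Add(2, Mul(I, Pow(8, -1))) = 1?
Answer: 0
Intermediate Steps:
I = -8 (I = Add(-16, Mul(8, 1)) = Add(-16, 8) = -8)
t = 0
Function('L')(y, f) = Mul(-8, Pow(y, 2)) (Function('L')(y, f) = Mul(Mul(y, y), -8) = Mul(Pow(y, 2), -8) = Mul(-8, Pow(y, 2)))
Mul(Function('L')(t, 4), -9) = Mul(Mul(-8, Pow(0, 2)), -9) = Mul(Mul(-8, 0), -9) = Mul(0, -9) = 0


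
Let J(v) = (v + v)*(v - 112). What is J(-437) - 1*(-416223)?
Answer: 896049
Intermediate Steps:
J(v) = 2*v*(-112 + v) (J(v) = (2*v)*(-112 + v) = 2*v*(-112 + v))
J(-437) - 1*(-416223) = 2*(-437)*(-112 - 437) - 1*(-416223) = 2*(-437)*(-549) + 416223 = 479826 + 416223 = 896049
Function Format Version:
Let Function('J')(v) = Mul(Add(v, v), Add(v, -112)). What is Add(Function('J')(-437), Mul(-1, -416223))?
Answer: 896049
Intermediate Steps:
Function('J')(v) = Mul(2, v, Add(-112, v)) (Function('J')(v) = Mul(Mul(2, v), Add(-112, v)) = Mul(2, v, Add(-112, v)))
Add(Function('J')(-437), Mul(-1, -416223)) = Add(Mul(2, -437, Add(-112, -437)), Mul(-1, -416223)) = Add(Mul(2, -437, -549), 416223) = Add(479826, 416223) = 896049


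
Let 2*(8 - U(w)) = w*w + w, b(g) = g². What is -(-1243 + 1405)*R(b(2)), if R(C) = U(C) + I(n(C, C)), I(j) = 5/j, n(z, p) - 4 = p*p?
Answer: 567/2 ≈ 283.50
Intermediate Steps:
n(z, p) = 4 + p² (n(z, p) = 4 + p*p = 4 + p²)
U(w) = 8 - w/2 - w²/2 (U(w) = 8 - (w*w + w)/2 = 8 - (w² + w)/2 = 8 - (w + w²)/2 = 8 + (-w/2 - w²/2) = 8 - w/2 - w²/2)
R(C) = 8 + 5/(4 + C²) - C/2 - C²/2 (R(C) = (8 - C/2 - C²/2) + 5/(4 + C²) = 8 + 5/(4 + C²) - C/2 - C²/2)
-(-1243 + 1405)*R(b(2)) = -(-1243 + 1405)*(10 + (4 + (2²)²)*(16 - 1*2² - (2²)²))/(2*(4 + (2²)²)) = -162*(10 + (4 + 4²)*(16 - 1*4 - 1*4²))/(2*(4 + 4²)) = -162*(10 + (4 + 16)*(16 - 4 - 1*16))/(2*(4 + 16)) = -162*(½)*(10 + 20*(16 - 4 - 16))/20 = -162*(½)*(1/20)*(10 + 20*(-4)) = -162*(½)*(1/20)*(10 - 80) = -162*(½)*(1/20)*(-70) = -162*(-7)/4 = -1*(-567/2) = 567/2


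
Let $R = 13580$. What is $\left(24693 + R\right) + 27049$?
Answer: $65322$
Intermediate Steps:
$\left(24693 + R\right) + 27049 = \left(24693 + 13580\right) + 27049 = 38273 + 27049 = 65322$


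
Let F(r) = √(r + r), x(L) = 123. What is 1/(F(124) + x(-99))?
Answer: 123/14881 - 2*√62/14881 ≈ 0.0072073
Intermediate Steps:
F(r) = √2*√r (F(r) = √(2*r) = √2*√r)
1/(F(124) + x(-99)) = 1/(√2*√124 + 123) = 1/(√2*(2*√31) + 123) = 1/(2*√62 + 123) = 1/(123 + 2*√62)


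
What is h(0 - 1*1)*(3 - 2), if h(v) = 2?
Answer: 2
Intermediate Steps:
h(0 - 1*1)*(3 - 2) = 2*(3 - 2) = 2*1 = 2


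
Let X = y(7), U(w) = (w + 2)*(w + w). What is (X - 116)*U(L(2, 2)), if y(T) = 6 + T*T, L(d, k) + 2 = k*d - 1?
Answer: -366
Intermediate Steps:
L(d, k) = -3 + d*k (L(d, k) = -2 + (k*d - 1) = -2 + (d*k - 1) = -2 + (-1 + d*k) = -3 + d*k)
U(w) = 2*w*(2 + w) (U(w) = (2 + w)*(2*w) = 2*w*(2 + w))
y(T) = 6 + T²
X = 55 (X = 6 + 7² = 6 + 49 = 55)
(X - 116)*U(L(2, 2)) = (55 - 116)*(2*(-3 + 2*2)*(2 + (-3 + 2*2))) = -122*(-3 + 4)*(2 + (-3 + 4)) = -122*(2 + 1) = -122*3 = -61*6 = -366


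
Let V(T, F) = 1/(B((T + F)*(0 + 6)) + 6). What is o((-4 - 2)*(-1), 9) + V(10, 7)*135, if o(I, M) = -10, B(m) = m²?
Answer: -6931/694 ≈ -9.9870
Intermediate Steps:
V(T, F) = 1/(6 + (6*F + 6*T)²) (V(T, F) = 1/(((T + F)*(0 + 6))² + 6) = 1/(((F + T)*6)² + 6) = 1/((6*F + 6*T)² + 6) = 1/(6 + (6*F + 6*T)²))
o((-4 - 2)*(-1), 9) + V(10, 7)*135 = -10 + (1/(6*(1 + 6*(7 + 10)²)))*135 = -10 + (1/(6*(1 + 6*17²)))*135 = -10 + (1/(6*(1 + 6*289)))*135 = -10 + (1/(6*(1 + 1734)))*135 = -10 + ((⅙)/1735)*135 = -10 + ((⅙)*(1/1735))*135 = -10 + (1/10410)*135 = -10 + 9/694 = -6931/694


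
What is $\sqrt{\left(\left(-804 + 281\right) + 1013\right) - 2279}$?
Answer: $i \sqrt{1789} \approx 42.297 i$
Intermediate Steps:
$\sqrt{\left(\left(-804 + 281\right) + 1013\right) - 2279} = \sqrt{\left(-523 + 1013\right) - 2279} = \sqrt{490 - 2279} = \sqrt{-1789} = i \sqrt{1789}$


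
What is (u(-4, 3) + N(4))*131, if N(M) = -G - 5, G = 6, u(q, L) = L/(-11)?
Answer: -16244/11 ≈ -1476.7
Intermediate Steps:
u(q, L) = -L/11 (u(q, L) = L*(-1/11) = -L/11)
N(M) = -11 (N(M) = -1*6 - 5 = -6 - 5 = -11)
(u(-4, 3) + N(4))*131 = (-1/11*3 - 11)*131 = (-3/11 - 11)*131 = -124/11*131 = -16244/11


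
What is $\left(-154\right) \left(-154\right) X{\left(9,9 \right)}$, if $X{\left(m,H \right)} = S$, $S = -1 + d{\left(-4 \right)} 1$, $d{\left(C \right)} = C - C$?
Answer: $-23716$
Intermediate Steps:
$d{\left(C \right)} = 0$
$S = -1$ ($S = -1 + 0 \cdot 1 = -1 + 0 = -1$)
$X{\left(m,H \right)} = -1$
$\left(-154\right) \left(-154\right) X{\left(9,9 \right)} = \left(-154\right) \left(-154\right) \left(-1\right) = 23716 \left(-1\right) = -23716$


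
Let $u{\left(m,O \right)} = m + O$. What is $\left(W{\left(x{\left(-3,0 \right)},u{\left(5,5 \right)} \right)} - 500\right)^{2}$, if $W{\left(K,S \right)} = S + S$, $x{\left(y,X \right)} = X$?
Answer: $230400$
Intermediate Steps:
$u{\left(m,O \right)} = O + m$
$W{\left(K,S \right)} = 2 S$
$\left(W{\left(x{\left(-3,0 \right)},u{\left(5,5 \right)} \right)} - 500\right)^{2} = \left(2 \left(5 + 5\right) - 500\right)^{2} = \left(2 \cdot 10 - 500\right)^{2} = \left(20 - 500\right)^{2} = \left(-480\right)^{2} = 230400$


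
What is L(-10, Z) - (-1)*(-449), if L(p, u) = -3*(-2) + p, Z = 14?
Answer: -453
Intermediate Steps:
L(p, u) = 6 + p
L(-10, Z) - (-1)*(-449) = (6 - 10) - (-1)*(-449) = -4 - 1*449 = -4 - 449 = -453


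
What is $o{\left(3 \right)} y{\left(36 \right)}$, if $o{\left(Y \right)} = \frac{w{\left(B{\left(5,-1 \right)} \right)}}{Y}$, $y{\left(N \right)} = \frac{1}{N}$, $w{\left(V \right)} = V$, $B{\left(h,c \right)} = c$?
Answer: $- \frac{1}{108} \approx -0.0092593$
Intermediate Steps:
$o{\left(Y \right)} = - \frac{1}{Y}$
$o{\left(3 \right)} y{\left(36 \right)} = \frac{\left(-1\right) \frac{1}{3}}{36} = \left(-1\right) \frac{1}{3} \cdot \frac{1}{36} = \left(- \frac{1}{3}\right) \frac{1}{36} = - \frac{1}{108}$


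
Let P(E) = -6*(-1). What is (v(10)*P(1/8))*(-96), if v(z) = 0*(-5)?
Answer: 0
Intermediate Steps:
P(E) = 6
v(z) = 0
(v(10)*P(1/8))*(-96) = (0*6)*(-96) = 0*(-96) = 0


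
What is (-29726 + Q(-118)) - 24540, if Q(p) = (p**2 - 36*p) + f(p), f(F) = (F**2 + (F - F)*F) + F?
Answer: -22288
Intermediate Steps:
f(F) = F + F**2 (f(F) = (F**2 + 0*F) + F = (F**2 + 0) + F = F**2 + F = F + F**2)
Q(p) = p**2 - 36*p + p*(1 + p) (Q(p) = (p**2 - 36*p) + p*(1 + p) = p**2 - 36*p + p*(1 + p))
(-29726 + Q(-118)) - 24540 = (-29726 - 118*(-35 + 2*(-118))) - 24540 = (-29726 - 118*(-35 - 236)) - 24540 = (-29726 - 118*(-271)) - 24540 = (-29726 + 31978) - 24540 = 2252 - 24540 = -22288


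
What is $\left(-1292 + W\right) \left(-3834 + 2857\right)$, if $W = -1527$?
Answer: $2754163$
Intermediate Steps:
$\left(-1292 + W\right) \left(-3834 + 2857\right) = \left(-1292 - 1527\right) \left(-3834 + 2857\right) = \left(-2819\right) \left(-977\right) = 2754163$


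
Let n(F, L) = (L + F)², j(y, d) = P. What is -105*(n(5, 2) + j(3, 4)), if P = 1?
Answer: -5250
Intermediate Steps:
j(y, d) = 1
n(F, L) = (F + L)²
-105*(n(5, 2) + j(3, 4)) = -105*((5 + 2)² + 1) = -105*(7² + 1) = -105*(49 + 1) = -105*50 = -5250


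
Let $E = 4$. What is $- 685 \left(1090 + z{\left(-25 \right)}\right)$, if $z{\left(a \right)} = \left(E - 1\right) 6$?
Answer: $-758980$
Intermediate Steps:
$z{\left(a \right)} = 18$ ($z{\left(a \right)} = \left(4 - 1\right) 6 = 3 \cdot 6 = 18$)
$- 685 \left(1090 + z{\left(-25 \right)}\right) = - 685 \left(1090 + 18\right) = \left(-685\right) 1108 = -758980$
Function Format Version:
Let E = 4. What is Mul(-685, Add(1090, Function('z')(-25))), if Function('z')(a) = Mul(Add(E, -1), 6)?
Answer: -758980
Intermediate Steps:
Function('z')(a) = 18 (Function('z')(a) = Mul(Add(4, -1), 6) = Mul(3, 6) = 18)
Mul(-685, Add(1090, Function('z')(-25))) = Mul(-685, Add(1090, 18)) = Mul(-685, 1108) = -758980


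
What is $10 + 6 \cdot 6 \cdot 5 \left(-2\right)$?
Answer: $-350$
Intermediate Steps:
$10 + 6 \cdot 6 \cdot 5 \left(-2\right) = 10 + 36 \cdot 5 \left(-2\right) = 10 + 180 \left(-2\right) = 10 - 360 = -350$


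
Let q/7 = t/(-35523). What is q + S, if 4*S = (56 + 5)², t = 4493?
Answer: 132055279/142092 ≈ 929.36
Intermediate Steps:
q = -31451/35523 (q = 7*(4493/(-35523)) = 7*(4493*(-1/35523)) = 7*(-4493/35523) = -31451/35523 ≈ -0.88537)
S = 3721/4 (S = (56 + 5)²/4 = (¼)*61² = (¼)*3721 = 3721/4 ≈ 930.25)
q + S = -31451/35523 + 3721/4 = 132055279/142092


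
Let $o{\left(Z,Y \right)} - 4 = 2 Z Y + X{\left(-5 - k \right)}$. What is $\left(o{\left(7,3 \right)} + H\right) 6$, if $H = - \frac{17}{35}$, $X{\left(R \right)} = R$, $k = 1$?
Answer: $\frac{8298}{35} \approx 237.09$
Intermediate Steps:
$o{\left(Z,Y \right)} = -2 + 2 Y Z$ ($o{\left(Z,Y \right)} = 4 + \left(2 Z Y - 6\right) = 4 + \left(2 Y Z - 6\right) = 4 + \left(-6 + 2 Y Z\right) = -2 + 2 Y Z$)
$H = - \frac{17}{35}$ ($H = \left(-17\right) \frac{1}{35} = - \frac{17}{35} \approx -0.48571$)
$\left(o{\left(7,3 \right)} + H\right) 6 = \left(\left(-2 + 2 \cdot 3 \cdot 7\right) - \frac{17}{35}\right) 6 = \left(\left(-2 + 42\right) - \frac{17}{35}\right) 6 = \left(40 - \frac{17}{35}\right) 6 = \frac{1383}{35} \cdot 6 = \frac{8298}{35}$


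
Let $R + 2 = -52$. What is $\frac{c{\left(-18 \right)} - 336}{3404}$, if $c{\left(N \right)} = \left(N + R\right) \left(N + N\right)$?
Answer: $\frac{564}{851} \approx 0.66275$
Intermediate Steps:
$R = -54$ ($R = -2 - 52 = -54$)
$c{\left(N \right)} = 2 N \left(-54 + N\right)$ ($c{\left(N \right)} = \left(N - 54\right) \left(N + N\right) = \left(-54 + N\right) 2 N = 2 N \left(-54 + N\right)$)
$\frac{c{\left(-18 \right)} - 336}{3404} = \frac{2 \left(-18\right) \left(-54 - 18\right) - 336}{3404} = \left(2 \left(-18\right) \left(-72\right) - 336\right) \frac{1}{3404} = \left(2592 - 336\right) \frac{1}{3404} = 2256 \cdot \frac{1}{3404} = \frac{564}{851}$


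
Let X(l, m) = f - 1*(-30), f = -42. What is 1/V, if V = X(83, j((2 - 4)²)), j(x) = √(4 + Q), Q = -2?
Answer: -1/12 ≈ -0.083333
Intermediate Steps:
j(x) = √2 (j(x) = √(4 - 2) = √2)
X(l, m) = -12 (X(l, m) = -42 - 1*(-30) = -42 + 30 = -12)
V = -12
1/V = 1/(-12) = -1/12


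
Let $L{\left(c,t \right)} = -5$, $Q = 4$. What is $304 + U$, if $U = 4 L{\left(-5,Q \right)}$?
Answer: $284$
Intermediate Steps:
$U = -20$ ($U = 4 \left(-5\right) = -20$)
$304 + U = 304 - 20 = 284$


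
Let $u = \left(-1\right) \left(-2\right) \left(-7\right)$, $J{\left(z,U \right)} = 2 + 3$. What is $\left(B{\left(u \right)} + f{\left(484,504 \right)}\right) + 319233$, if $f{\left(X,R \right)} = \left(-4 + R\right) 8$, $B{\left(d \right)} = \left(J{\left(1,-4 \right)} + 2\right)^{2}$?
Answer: $323282$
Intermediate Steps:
$J{\left(z,U \right)} = 5$
$u = -14$ ($u = 2 \left(-7\right) = -14$)
$B{\left(d \right)} = 49$ ($B{\left(d \right)} = \left(5 + 2\right)^{2} = 7^{2} = 49$)
$f{\left(X,R \right)} = -32 + 8 R$
$\left(B{\left(u \right)} + f{\left(484,504 \right)}\right) + 319233 = \left(49 + \left(-32 + 8 \cdot 504\right)\right) + 319233 = \left(49 + \left(-32 + 4032\right)\right) + 319233 = \left(49 + 4000\right) + 319233 = 4049 + 319233 = 323282$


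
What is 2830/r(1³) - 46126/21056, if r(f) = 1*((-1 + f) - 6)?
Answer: -14966309/31584 ≈ -473.86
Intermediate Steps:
r(f) = -7 + f (r(f) = 1*(-7 + f) = -7 + f)
2830/r(1³) - 46126/21056 = 2830/(-7 + 1³) - 46126/21056 = 2830/(-7 + 1) - 46126*1/21056 = 2830/(-6) - 23063/10528 = 2830*(-⅙) - 23063/10528 = -1415/3 - 23063/10528 = -14966309/31584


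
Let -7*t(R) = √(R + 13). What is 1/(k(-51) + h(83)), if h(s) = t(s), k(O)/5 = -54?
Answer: -2205/595334 + 7*√6/893001 ≈ -0.0036846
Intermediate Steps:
t(R) = -√(13 + R)/7 (t(R) = -√(R + 13)/7 = -√(13 + R)/7)
k(O) = -270 (k(O) = 5*(-54) = -270)
h(s) = -√(13 + s)/7
1/(k(-51) + h(83)) = 1/(-270 - √(13 + 83)/7) = 1/(-270 - 4*√6/7)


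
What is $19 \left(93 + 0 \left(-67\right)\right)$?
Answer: $1767$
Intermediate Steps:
$19 \left(93 + 0 \left(-67\right)\right) = 19 \left(93 + 0\right) = 19 \cdot 93 = 1767$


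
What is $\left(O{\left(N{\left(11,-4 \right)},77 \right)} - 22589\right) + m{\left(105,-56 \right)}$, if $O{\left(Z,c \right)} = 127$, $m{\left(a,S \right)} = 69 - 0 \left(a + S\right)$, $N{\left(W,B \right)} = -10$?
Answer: $-22393$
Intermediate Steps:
$m{\left(a,S \right)} = 69$ ($m{\left(a,S \right)} = 69 - 0 \left(S + a\right) = 69 - 0 = 69 + 0 = 69$)
$\left(O{\left(N{\left(11,-4 \right)},77 \right)} - 22589\right) + m{\left(105,-56 \right)} = \left(127 - 22589\right) + 69 = -22462 + 69 = -22393$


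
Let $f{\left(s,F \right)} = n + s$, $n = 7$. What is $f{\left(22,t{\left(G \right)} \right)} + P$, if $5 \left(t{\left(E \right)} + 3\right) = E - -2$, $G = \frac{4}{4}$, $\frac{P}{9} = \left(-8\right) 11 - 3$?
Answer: $-790$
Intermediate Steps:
$P = -819$ ($P = 9 \left(\left(-8\right) 11 - 3\right) = 9 \left(-88 - 3\right) = 9 \left(-91\right) = -819$)
$G = 1$ ($G = 4 \cdot \frac{1}{4} = 1$)
$t{\left(E \right)} = - \frac{13}{5} + \frac{E}{5}$ ($t{\left(E \right)} = -3 + \frac{E - -2}{5} = -3 + \frac{E + 2}{5} = -3 + \frac{2 + E}{5} = -3 + \left(\frac{2}{5} + \frac{E}{5}\right) = - \frac{13}{5} + \frac{E}{5}$)
$f{\left(s,F \right)} = 7 + s$
$f{\left(22,t{\left(G \right)} \right)} + P = \left(7 + 22\right) - 819 = 29 - 819 = -790$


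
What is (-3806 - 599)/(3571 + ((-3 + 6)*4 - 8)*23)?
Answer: -4405/3663 ≈ -1.2026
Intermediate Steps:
(-3806 - 599)/(3571 + ((-3 + 6)*4 - 8)*23) = -4405/(3571 + (3*4 - 8)*23) = -4405/(3571 + (12 - 8)*23) = -4405/(3571 + 4*23) = -4405/(3571 + 92) = -4405/3663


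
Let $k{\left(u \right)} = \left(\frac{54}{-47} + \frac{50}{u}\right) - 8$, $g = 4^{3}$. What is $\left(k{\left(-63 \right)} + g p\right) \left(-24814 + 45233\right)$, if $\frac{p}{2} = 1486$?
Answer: $\frac{1642785698816}{423} \approx 3.8837 \cdot 10^{9}$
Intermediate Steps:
$p = 2972$ ($p = 2 \cdot 1486 = 2972$)
$g = 64$
$k{\left(u \right)} = - \frac{430}{47} + \frac{50}{u}$ ($k{\left(u \right)} = \left(54 \left(- \frac{1}{47}\right) + \frac{50}{u}\right) - 8 = \left(- \frac{54}{47} + \frac{50}{u}\right) - 8 = - \frac{430}{47} + \frac{50}{u}$)
$\left(k{\left(-63 \right)} + g p\right) \left(-24814 + 45233\right) = \left(\left(- \frac{430}{47} + \frac{50}{-63}\right) + 64 \cdot 2972\right) \left(-24814 + 45233\right) = \left(\left(- \frac{430}{47} + 50 \left(- \frac{1}{63}\right)\right) + 190208\right) 20419 = \left(\left(- \frac{430}{47} - \frac{50}{63}\right) + 190208\right) 20419 = \left(- \frac{29440}{2961} + 190208\right) 20419 = \frac{563176448}{2961} \cdot 20419 = \frac{1642785698816}{423}$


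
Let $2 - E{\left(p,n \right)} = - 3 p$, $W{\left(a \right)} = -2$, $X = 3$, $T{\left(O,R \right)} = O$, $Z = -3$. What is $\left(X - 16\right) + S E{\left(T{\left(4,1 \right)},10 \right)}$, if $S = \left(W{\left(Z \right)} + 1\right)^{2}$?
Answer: $1$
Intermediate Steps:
$E{\left(p,n \right)} = 2 + 3 p$ ($E{\left(p,n \right)} = 2 - - 3 p = 2 + 3 p$)
$S = 1$ ($S = \left(-2 + 1\right)^{2} = \left(-1\right)^{2} = 1$)
$\left(X - 16\right) + S E{\left(T{\left(4,1 \right)},10 \right)} = \left(3 - 16\right) + 1 \left(2 + 3 \cdot 4\right) = \left(3 - 16\right) + 1 \left(2 + 12\right) = -13 + 1 \cdot 14 = -13 + 14 = 1$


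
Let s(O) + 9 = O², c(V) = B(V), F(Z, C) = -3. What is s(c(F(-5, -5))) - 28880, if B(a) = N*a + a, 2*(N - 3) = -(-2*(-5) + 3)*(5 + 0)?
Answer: -86315/4 ≈ -21579.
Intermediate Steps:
N = -59/2 (N = 3 + (-(-2*(-5) + 3)*(5 + 0))/2 = 3 + (-(10 + 3)*5)/2 = 3 + (-13*5)/2 = 3 + (-1*65)/2 = 3 + (½)*(-65) = 3 - 65/2 = -59/2 ≈ -29.500)
B(a) = -57*a/2 (B(a) = -59*a/2 + a = -57*a/2)
c(V) = -57*V/2
s(O) = -9 + O²
s(c(F(-5, -5))) - 28880 = (-9 + (-57/2*(-3))²) - 28880 = (-9 + (171/2)²) - 28880 = (-9 + 29241/4) - 28880 = 29205/4 - 28880 = -86315/4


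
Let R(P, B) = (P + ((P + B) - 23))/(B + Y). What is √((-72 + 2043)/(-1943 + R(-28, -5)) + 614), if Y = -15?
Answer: √57604278134/9694 ≈ 24.759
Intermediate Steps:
R(P, B) = (-23 + B + 2*P)/(-15 + B) (R(P, B) = (P + ((P + B) - 23))/(B - 15) = (P + ((B + P) - 23))/(-15 + B) = (P + (-23 + B + P))/(-15 + B) = (-23 + B + 2*P)/(-15 + B))
√((-72 + 2043)/(-1943 + R(-28, -5)) + 614) = √((-72 + 2043)/(-1943 + (-23 - 5 + 2*(-28))/(-15 - 5)) + 614) = √(1971/(-1943 + (-23 - 5 - 56)/(-20)) + 614) = √(1971/(-1943 - 1/20*(-84)) + 614) = √(1971/(-1943 + 21/5) + 614) = √(1971/(-9694/5) + 614) = √(1971*(-5/9694) + 614) = √(-9855/9694 + 614) = √(5942261/9694) = √57604278134/9694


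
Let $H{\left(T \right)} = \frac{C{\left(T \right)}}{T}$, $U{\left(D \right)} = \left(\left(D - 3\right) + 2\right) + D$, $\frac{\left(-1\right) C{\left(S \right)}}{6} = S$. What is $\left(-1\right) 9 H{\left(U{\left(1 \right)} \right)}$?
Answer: $54$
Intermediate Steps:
$C{\left(S \right)} = - 6 S$
$U{\left(D \right)} = -1 + 2 D$ ($U{\left(D \right)} = \left(\left(-3 + D\right) + 2\right) + D = \left(-1 + D\right) + D = -1 + 2 D$)
$H{\left(T \right)} = -6$ ($H{\left(T \right)} = \frac{\left(-6\right) T}{T} = -6$)
$\left(-1\right) 9 H{\left(U{\left(1 \right)} \right)} = \left(-1\right) 9 \left(-6\right) = \left(-9\right) \left(-6\right) = 54$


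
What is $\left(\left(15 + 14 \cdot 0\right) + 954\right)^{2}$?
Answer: $938961$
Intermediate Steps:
$\left(\left(15 + 14 \cdot 0\right) + 954\right)^{2} = \left(\left(15 + 0\right) + 954\right)^{2} = \left(15 + 954\right)^{2} = 969^{2} = 938961$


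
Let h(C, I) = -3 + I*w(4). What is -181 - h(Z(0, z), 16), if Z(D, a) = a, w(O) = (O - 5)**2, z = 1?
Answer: -194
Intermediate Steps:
w(O) = (-5 + O)**2
h(C, I) = -3 + I (h(C, I) = -3 + I*(-5 + 4)**2 = -3 + I*(-1)**2 = -3 + I*1 = -3 + I)
-181 - h(Z(0, z), 16) = -181 - (-3 + 16) = -181 - 1*13 = -181 - 13 = -194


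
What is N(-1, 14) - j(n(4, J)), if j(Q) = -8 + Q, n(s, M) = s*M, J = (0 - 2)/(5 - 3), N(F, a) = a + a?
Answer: 40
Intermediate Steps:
N(F, a) = 2*a
J = -1 (J = -2/2 = -2*½ = -1)
n(s, M) = M*s
N(-1, 14) - j(n(4, J)) = 2*14 - (-8 - 1*4) = 28 - (-8 - 4) = 28 - 1*(-12) = 28 + 12 = 40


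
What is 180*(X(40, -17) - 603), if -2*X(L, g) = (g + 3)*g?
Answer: -129960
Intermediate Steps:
X(L, g) = -g*(3 + g)/2 (X(L, g) = -(g + 3)*g/2 = -(3 + g)*g/2 = -g*(3 + g)/2)
180*(X(40, -17) - 603) = 180*(-½*(-17)*(3 - 17) - 603) = 180*(-½*(-17)*(-14) - 603) = 180*(-119 - 603) = 180*(-722) = -129960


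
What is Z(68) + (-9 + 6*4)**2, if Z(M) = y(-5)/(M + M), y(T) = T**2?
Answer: 30625/136 ≈ 225.18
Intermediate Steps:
Z(M) = 25/(2*M) (Z(M) = (-5)**2/(M + M) = 25/((2*M)) = 25*(1/(2*M)) = 25/(2*M))
Z(68) + (-9 + 6*4)**2 = (25/2)/68 + (-9 + 6*4)**2 = (25/2)*(1/68) + (-9 + 24)**2 = 25/136 + 15**2 = 25/136 + 225 = 30625/136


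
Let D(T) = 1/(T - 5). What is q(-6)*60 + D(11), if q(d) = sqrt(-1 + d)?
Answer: 1/6 + 60*I*sqrt(7) ≈ 0.16667 + 158.75*I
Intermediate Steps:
D(T) = 1/(-5 + T)
q(-6)*60 + D(11) = sqrt(-1 - 6)*60 + 1/(-5 + 11) = sqrt(-7)*60 + 1/6 = (I*sqrt(7))*60 + 1/6 = 60*I*sqrt(7) + 1/6 = 1/6 + 60*I*sqrt(7)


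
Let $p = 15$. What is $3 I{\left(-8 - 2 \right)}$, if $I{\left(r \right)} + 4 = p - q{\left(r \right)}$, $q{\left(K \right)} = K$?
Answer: $63$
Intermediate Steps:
$I{\left(r \right)} = 11 - r$ ($I{\left(r \right)} = -4 - \left(-15 + r\right) = 11 - r$)
$3 I{\left(-8 - 2 \right)} = 3 \left(11 - \left(-8 - 2\right)\right) = 3 \left(11 - -10\right) = 3 \left(11 + 10\right) = 3 \cdot 21 = 63$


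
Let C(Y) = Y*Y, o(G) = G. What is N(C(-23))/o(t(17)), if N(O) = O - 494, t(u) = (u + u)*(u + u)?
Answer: 35/1156 ≈ 0.030277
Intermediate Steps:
t(u) = 4*u² (t(u) = (2*u)*(2*u) = 4*u²)
C(Y) = Y²
N(O) = -494 + O
N(C(-23))/o(t(17)) = (-494 + (-23)²)/((4*17²)) = (-494 + 529)/((4*289)) = 35/1156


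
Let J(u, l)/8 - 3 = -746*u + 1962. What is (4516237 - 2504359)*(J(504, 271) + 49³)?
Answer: -5783149346634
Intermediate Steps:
J(u, l) = 15720 - 5968*u (J(u, l) = 24 + 8*(-746*u + 1962) = 24 + 8*(1962 - 746*u) = 24 + (15696 - 5968*u) = 15720 - 5968*u)
(4516237 - 2504359)*(J(504, 271) + 49³) = (4516237 - 2504359)*((15720 - 5968*504) + 49³) = 2011878*((15720 - 3007872) + 117649) = 2011878*(-2992152 + 117649) = 2011878*(-2874503) = -5783149346634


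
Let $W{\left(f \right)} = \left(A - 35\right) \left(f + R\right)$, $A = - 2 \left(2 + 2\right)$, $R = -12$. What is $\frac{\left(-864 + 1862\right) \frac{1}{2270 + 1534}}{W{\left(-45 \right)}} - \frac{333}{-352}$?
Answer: $\frac{776277857}{820477152} \approx 0.94613$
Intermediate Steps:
$A = -8$ ($A = \left(-2\right) 4 = -8$)
$W{\left(f \right)} = 516 - 43 f$ ($W{\left(f \right)} = \left(-8 - 35\right) \left(f - 12\right) = - 43 \left(-12 + f\right) = 516 - 43 f$)
$\frac{\left(-864 + 1862\right) \frac{1}{2270 + 1534}}{W{\left(-45 \right)}} - \frac{333}{-352} = \frac{\left(-864 + 1862\right) \frac{1}{2270 + 1534}}{516 - -1935} - \frac{333}{-352} = \frac{998 \cdot \frac{1}{3804}}{516 + 1935} - - \frac{333}{352} = \frac{998 \cdot \frac{1}{3804}}{2451} + \frac{333}{352} = \frac{499}{1902} \cdot \frac{1}{2451} + \frac{333}{352} = \frac{499}{4661802} + \frac{333}{352} = \frac{776277857}{820477152}$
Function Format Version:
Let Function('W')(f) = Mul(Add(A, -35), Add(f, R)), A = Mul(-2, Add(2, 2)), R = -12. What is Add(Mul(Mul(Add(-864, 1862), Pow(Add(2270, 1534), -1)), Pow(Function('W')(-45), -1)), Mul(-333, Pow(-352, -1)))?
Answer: Rational(776277857, 820477152) ≈ 0.94613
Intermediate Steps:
A = -8 (A = Mul(-2, 4) = -8)
Function('W')(f) = Add(516, Mul(-43, f)) (Function('W')(f) = Mul(Add(-8, -35), Add(f, -12)) = Mul(-43, Add(-12, f)) = Add(516, Mul(-43, f)))
Add(Mul(Mul(Add(-864, 1862), Pow(Add(2270, 1534), -1)), Pow(Function('W')(-45), -1)), Mul(-333, Pow(-352, -1))) = Add(Mul(Mul(Add(-864, 1862), Pow(Add(2270, 1534), -1)), Pow(Add(516, Mul(-43, -45)), -1)), Mul(-333, Pow(-352, -1))) = Add(Mul(Mul(998, Pow(3804, -1)), Pow(Add(516, 1935), -1)), Mul(-333, Rational(-1, 352))) = Add(Mul(Mul(998, Rational(1, 3804)), Pow(2451, -1)), Rational(333, 352)) = Add(Mul(Rational(499, 1902), Rational(1, 2451)), Rational(333, 352)) = Add(Rational(499, 4661802), Rational(333, 352)) = Rational(776277857, 820477152)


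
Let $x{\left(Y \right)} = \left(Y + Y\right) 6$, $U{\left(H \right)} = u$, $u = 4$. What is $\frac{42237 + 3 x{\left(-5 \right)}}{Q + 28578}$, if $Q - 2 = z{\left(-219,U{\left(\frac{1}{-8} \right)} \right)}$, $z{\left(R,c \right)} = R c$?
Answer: $\frac{42057}{27704} \approx 1.5181$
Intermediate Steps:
$U{\left(H \right)} = 4$
$x{\left(Y \right)} = 12 Y$ ($x{\left(Y \right)} = 2 Y 6 = 12 Y$)
$Q = -874$ ($Q = 2 - 876 = -874$)
$\frac{42237 + 3 x{\left(-5 \right)}}{Q + 28578} = \frac{42237 + 3 \cdot 12 \left(-5\right)}{-874 + 28578} = \frac{42237 + 3 \left(-60\right)}{27704} = \left(42237 - 180\right) \frac{1}{27704} = 42057 \cdot \frac{1}{27704} = \frac{42057}{27704}$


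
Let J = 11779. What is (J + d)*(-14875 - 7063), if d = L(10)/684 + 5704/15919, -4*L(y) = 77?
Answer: -5627551879131973/21777192 ≈ -2.5841e+8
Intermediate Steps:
L(y) = -77/4 (L(y) = -¼*77 = -77/4)
d = 14380381/43554384 (d = -77/4/684 + 5704/15919 = -77/4*1/684 + 5704*(1/15919) = -77/2736 + 5704/15919 = 14380381/43554384 ≈ 0.33017)
(J + d)*(-14875 - 7063) = (11779 + 14380381/43554384)*(-14875 - 7063) = (513041469517/43554384)*(-21938) = -5627551879131973/21777192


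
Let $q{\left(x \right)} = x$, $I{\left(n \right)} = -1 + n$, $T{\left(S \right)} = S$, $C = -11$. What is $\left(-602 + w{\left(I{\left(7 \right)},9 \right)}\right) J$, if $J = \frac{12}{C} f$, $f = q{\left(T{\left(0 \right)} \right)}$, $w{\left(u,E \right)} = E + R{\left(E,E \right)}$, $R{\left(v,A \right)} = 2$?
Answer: $0$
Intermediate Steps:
$w{\left(u,E \right)} = 2 + E$ ($w{\left(u,E \right)} = E + 2 = 2 + E$)
$f = 0$
$J = 0$ ($J = \frac{12}{-11} \cdot 0 = 12 \left(- \frac{1}{11}\right) 0 = \left(- \frac{12}{11}\right) 0 = 0$)
$\left(-602 + w{\left(I{\left(7 \right)},9 \right)}\right) J = \left(-602 + \left(2 + 9\right)\right) 0 = \left(-602 + 11\right) 0 = \left(-591\right) 0 = 0$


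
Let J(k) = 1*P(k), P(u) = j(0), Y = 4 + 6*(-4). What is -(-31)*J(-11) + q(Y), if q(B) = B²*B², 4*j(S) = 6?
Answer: 320093/2 ≈ 1.6005e+5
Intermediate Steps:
j(S) = 3/2 (j(S) = (¼)*6 = 3/2)
Y = -20 (Y = 4 - 24 = -20)
P(u) = 3/2
J(k) = 3/2 (J(k) = 1*(3/2) = 3/2)
q(B) = B⁴
-(-31)*J(-11) + q(Y) = -(-31)*3/2 + (-20)⁴ = -31*(-3/2) + 160000 = 93/2 + 160000 = 320093/2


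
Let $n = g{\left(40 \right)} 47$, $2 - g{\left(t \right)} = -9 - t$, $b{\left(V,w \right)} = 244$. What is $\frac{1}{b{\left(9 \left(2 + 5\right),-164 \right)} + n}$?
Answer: $\frac{1}{2641} \approx 0.00037864$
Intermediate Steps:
$g{\left(t \right)} = 11 + t$ ($g{\left(t \right)} = 2 - \left(-9 - t\right) = 2 + \left(9 + t\right) = 11 + t$)
$n = 2397$ ($n = \left(11 + 40\right) 47 = 51 \cdot 47 = 2397$)
$\frac{1}{b{\left(9 \left(2 + 5\right),-164 \right)} + n} = \frac{1}{244 + 2397} = \frac{1}{2641}$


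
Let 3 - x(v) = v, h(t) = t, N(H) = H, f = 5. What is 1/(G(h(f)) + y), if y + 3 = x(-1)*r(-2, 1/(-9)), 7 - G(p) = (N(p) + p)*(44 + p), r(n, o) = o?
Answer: -9/4378 ≈ -0.0020557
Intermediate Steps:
x(v) = 3 - v
G(p) = 7 - 2*p*(44 + p) (G(p) = 7 - (p + p)*(44 + p) = 7 - 2*p*(44 + p))
y = -31/9 (y = -3 + (3 - 1*(-1))/(-9) = -3 + (3 + 1)*(-⅑) = -3 + 4*(-⅑) = -3 - 4/9 = -31/9 ≈ -3.4444)
1/(G(h(f)) + y) = 1/((7 - 88*5 - 2*5²) - 31/9) = 1/((7 - 440 - 2*25) - 31/9) = 1/((7 - 440 - 50) - 31/9) = 1/(-483 - 31/9) = 1/(-4378/9) = -9/4378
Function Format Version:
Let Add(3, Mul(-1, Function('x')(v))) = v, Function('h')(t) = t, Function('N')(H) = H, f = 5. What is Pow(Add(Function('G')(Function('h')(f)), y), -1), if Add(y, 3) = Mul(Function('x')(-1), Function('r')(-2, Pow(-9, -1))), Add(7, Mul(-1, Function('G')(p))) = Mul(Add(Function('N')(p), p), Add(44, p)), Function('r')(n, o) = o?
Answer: Rational(-9, 4378) ≈ -0.0020557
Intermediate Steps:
Function('x')(v) = Add(3, Mul(-1, v))
Function('G')(p) = Add(7, Mul(-2, p, Add(44, p))) (Function('G')(p) = Add(7, Mul(-1, Mul(Add(p, p), Add(44, p)))) = Add(7, Mul(-1, Mul(Mul(2, p), Add(44, p)))) = Add(7, Mul(-1, Mul(2, p, Add(44, p)))) = Add(7, Mul(-2, p, Add(44, p))))
y = Rational(-31, 9) (y = Add(-3, Mul(Add(3, Mul(-1, -1)), Pow(-9, -1))) = Add(-3, Mul(Add(3, 1), Rational(-1, 9))) = Add(-3, Mul(4, Rational(-1, 9))) = Add(-3, Rational(-4, 9)) = Rational(-31, 9) ≈ -3.4444)
Pow(Add(Function('G')(Function('h')(f)), y), -1) = Pow(Add(Add(7, Mul(-88, 5), Mul(-2, Pow(5, 2))), Rational(-31, 9)), -1) = Pow(Add(Add(7, -440, Mul(-2, 25)), Rational(-31, 9)), -1) = Pow(Add(Add(7, -440, -50), Rational(-31, 9)), -1) = Pow(Add(-483, Rational(-31, 9)), -1) = Pow(Rational(-4378, 9), -1) = Rational(-9, 4378)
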